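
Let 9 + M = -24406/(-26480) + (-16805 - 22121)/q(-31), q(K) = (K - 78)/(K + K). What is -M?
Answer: 31965233193/1443160 ≈ 22149.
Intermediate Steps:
q(K) = (-78 + K)/(2*K) (q(K) = (-78 + K)/((2*K)) = (-78 + K)*(1/(2*K)) = (-78 + K)/(2*K))
M = -31965233193/1443160 (M = -9 + (-24406/(-26480) + (-16805 - 22121)/(((1/2)*(-78 - 31)/(-31)))) = -9 + (-24406*(-1/26480) - 38926/((1/2)*(-1/31)*(-109))) = -9 + (12203/13240 - 38926/109/62) = -9 + (12203/13240 - 38926*62/109) = -9 + (12203/13240 - 2413412/109) = -9 - 31952244753/1443160 = -31965233193/1443160 ≈ -22149.)
-M = -1*(-31965233193/1443160) = 31965233193/1443160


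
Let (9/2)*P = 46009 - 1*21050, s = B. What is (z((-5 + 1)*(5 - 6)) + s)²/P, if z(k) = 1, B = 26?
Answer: 6561/49918 ≈ 0.13144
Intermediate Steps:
s = 26
P = 49918/9 (P = 2*(46009 - 1*21050)/9 = 2*(46009 - 21050)/9 = (2/9)*24959 = 49918/9 ≈ 5546.4)
(z((-5 + 1)*(5 - 6)) + s)²/P = (1 + 26)²/(49918/9) = 27²*(9/49918) = 729*(9/49918) = 6561/49918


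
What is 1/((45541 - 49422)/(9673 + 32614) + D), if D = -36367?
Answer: -42287/1537855210 ≈ -2.7497e-5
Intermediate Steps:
1/((45541 - 49422)/(9673 + 32614) + D) = 1/((45541 - 49422)/(9673 + 32614) - 36367) = 1/(-3881/42287 - 36367) = 1/(-1537855210/42287) = -42287/1537855210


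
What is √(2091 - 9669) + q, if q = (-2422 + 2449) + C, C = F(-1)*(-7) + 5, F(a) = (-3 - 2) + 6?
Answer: 25 + 3*I*√842 ≈ 25.0 + 87.052*I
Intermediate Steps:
F(a) = 1 (F(a) = -5 + 6 = 1)
C = -2 (C = 1*(-7) + 5 = -7 + 5 = -2)
q = 25 (q = (-2422 + 2449) - 2 = 27 - 2 = 25)
√(2091 - 9669) + q = √(2091 - 9669) + 25 = √(-7578) + 25 = 3*I*√842 + 25 = 25 + 3*I*√842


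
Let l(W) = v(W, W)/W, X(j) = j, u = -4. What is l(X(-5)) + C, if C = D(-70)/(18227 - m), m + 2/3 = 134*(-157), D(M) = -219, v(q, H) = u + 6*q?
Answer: 4001813/588985 ≈ 6.7944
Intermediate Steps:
v(q, H) = -4 + 6*q
l(W) = (-4 + 6*W)/W
m = -63116/3 (m = -2/3 + 134*(-157) = -2/3 - 21038 = -63116/3 ≈ -21039.)
C = -657/117797 (C = -219/(18227 - 1*(-63116/3)) = -219/(18227 + 63116/3) = -219/117797/3 = -219*3/117797 = -657/117797 ≈ -0.0055774)
l(X(-5)) + C = (6 - 4/(-5)) - 657/117797 = (6 - 4*(-1/5)) - 657/117797 = (6 + 4/5) - 657/117797 = 34/5 - 657/117797 = 4001813/588985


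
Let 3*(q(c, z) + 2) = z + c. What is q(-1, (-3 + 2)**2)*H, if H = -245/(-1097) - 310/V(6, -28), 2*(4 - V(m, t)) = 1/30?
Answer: 40691290/262183 ≈ 155.20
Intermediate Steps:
V(m, t) = 239/60 (V(m, t) = 4 - 1/2/30 = 4 - 1/2*1/30 = 4 - 1/60 = 239/60)
q(c, z) = -2 + c/3 + z/3 (q(c, z) = -2 + (z + c)/3 = -2 + (c + z)/3 = -2 + (c/3 + z/3) = -2 + c/3 + z/3)
H = -20345645/262183 (H = -245/(-1097) - 310/239/60 = -245*(-1/1097) - 310*60/239 = 245/1097 - 18600/239 = -20345645/262183 ≈ -77.601)
q(-1, (-3 + 2)**2)*H = (-2 + (1/3)*(-1) + (-3 + 2)**2/3)*(-20345645/262183) = (-2 - 1/3 + (1/3)*(-1)**2)*(-20345645/262183) = (-2 - 1/3 + (1/3)*1)*(-20345645/262183) = (-2 - 1/3 + 1/3)*(-20345645/262183) = -2*(-20345645/262183) = 40691290/262183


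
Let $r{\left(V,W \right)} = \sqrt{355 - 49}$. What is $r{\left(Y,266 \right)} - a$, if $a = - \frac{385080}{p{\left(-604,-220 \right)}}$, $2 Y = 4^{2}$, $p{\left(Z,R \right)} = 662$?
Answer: $\frac{192540}{331} + 3 \sqrt{34} \approx 599.18$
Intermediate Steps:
$Y = 8$ ($Y = \frac{4^{2}}{2} = \frac{1}{2} \cdot 16 = 8$)
$a = - \frac{192540}{331}$ ($a = - \frac{385080}{662} = \left(-385080\right) \frac{1}{662} = - \frac{192540}{331} \approx -581.69$)
$r{\left(V,W \right)} = 3 \sqrt{34}$ ($r{\left(V,W \right)} = \sqrt{306} = 3 \sqrt{34}$)
$r{\left(Y,266 \right)} - a = 3 \sqrt{34} - - \frac{192540}{331} = 3 \sqrt{34} + \frac{192540}{331} = \frac{192540}{331} + 3 \sqrt{34}$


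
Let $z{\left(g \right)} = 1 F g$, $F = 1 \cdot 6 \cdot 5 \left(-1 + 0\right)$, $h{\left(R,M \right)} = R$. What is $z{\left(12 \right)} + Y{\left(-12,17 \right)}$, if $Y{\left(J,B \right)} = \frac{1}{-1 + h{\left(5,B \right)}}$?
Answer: $- \frac{1439}{4} \approx -359.75$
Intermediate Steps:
$F = -30$ ($F = 6 \cdot 5 \left(-1\right) = 6 \left(-5\right) = -30$)
$z{\left(g \right)} = - 30 g$ ($z{\left(g \right)} = 1 \left(-30\right) g = - 30 g$)
$Y{\left(J,B \right)} = \frac{1}{4}$ ($Y{\left(J,B \right)} = \frac{1}{-1 + 5} = \frac{1}{4}$)
$z{\left(12 \right)} + Y{\left(-12,17 \right)} = \left(-30\right) 12 + \frac{1}{4} = -360 + \frac{1}{4} = - \frac{1439}{4}$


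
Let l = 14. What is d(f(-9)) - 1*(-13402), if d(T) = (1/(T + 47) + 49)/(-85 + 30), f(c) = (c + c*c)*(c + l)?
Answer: 299983826/22385 ≈ 13401.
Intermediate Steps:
f(c) = (14 + c)*(c + c**2) (f(c) = (c + c*c)*(c + 14) = (c + c**2)*(14 + c) = (14 + c)*(c + c**2))
d(T) = -49/55 - 1/(55*(47 + T)) (d(T) = (1/(47 + T) + 49)/(-55) = (49 + 1/(47 + T))*(-1/55) = -49/55 - 1/(55*(47 + T)))
d(f(-9)) - 1*(-13402) = (-2304 - (-441)*(14 + (-9)**2 + 15*(-9)))/(55*(47 - 9*(14 + (-9)**2 + 15*(-9)))) - 1*(-13402) = (-2304 - (-441)*(14 + 81 - 135))/(55*(47 - 9*(14 + 81 - 135))) + 13402 = (-2304 - (-441)*(-40))/(55*(47 - 9*(-40))) + 13402 = (-2304 - 49*360)/(55*(47 + 360)) + 13402 = (1/55)*(-2304 - 17640)/407 + 13402 = (1/55)*(1/407)*(-19944) + 13402 = -19944/22385 + 13402 = 299983826/22385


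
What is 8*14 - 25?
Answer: 87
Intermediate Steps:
8*14 - 25 = 112 - 25 = 87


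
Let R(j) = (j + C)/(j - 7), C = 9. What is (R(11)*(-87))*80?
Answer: -34800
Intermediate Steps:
R(j) = (9 + j)/(-7 + j) (R(j) = (j + 9)/(j - 7) = (9 + j)/(-7 + j))
(R(11)*(-87))*80 = (((9 + 11)/(-7 + 11))*(-87))*80 = ((20/4)*(-87))*80 = (((¼)*20)*(-87))*80 = (5*(-87))*80 = -435*80 = -34800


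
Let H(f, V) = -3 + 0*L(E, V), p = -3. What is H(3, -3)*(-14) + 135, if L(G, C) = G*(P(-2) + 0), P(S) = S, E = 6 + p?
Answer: 177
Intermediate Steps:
E = 3 (E = 6 - 3 = 3)
L(G, C) = -2*G (L(G, C) = G*(-2 + 0) = G*(-2) = -2*G)
H(f, V) = -3 (H(f, V) = -3 + 0*(-2*3) = -3 + 0*(-6) = -3 + 0 = -3)
H(3, -3)*(-14) + 135 = -3*(-14) + 135 = 42 + 135 = 177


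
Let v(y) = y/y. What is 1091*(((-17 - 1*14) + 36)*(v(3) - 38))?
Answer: -201835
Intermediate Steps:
v(y) = 1
1091*(((-17 - 1*14) + 36)*(v(3) - 38)) = 1091*(((-17 - 1*14) + 36)*(1 - 38)) = 1091*(((-17 - 14) + 36)*(-37)) = 1091*((-31 + 36)*(-37)) = 1091*(5*(-37)) = 1091*(-185) = -201835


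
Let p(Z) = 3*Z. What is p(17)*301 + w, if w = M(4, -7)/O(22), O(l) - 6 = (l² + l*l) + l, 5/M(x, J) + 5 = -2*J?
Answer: 137606369/8964 ≈ 15351.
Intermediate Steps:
M(x, J) = 5/(-5 - 2*J)
O(l) = 6 + l + 2*l² (O(l) = 6 + ((l² + l*l) + l) = 6 + ((l² + l²) + l) = 6 + (2*l² + l) = 6 + (l + 2*l²) = 6 + l + 2*l²)
w = 5/8964 (w = (-5/(5 + 2*(-7)))/(6 + 22 + 2*22²) = (-5/(5 - 14))/(6 + 22 + 2*484) = (-5/(-9))/(6 + 22 + 968) = -5*(-⅑)/996 = (5/9)*(1/996) = 5/8964 ≈ 0.00055779)
p(17)*301 + w = (3*17)*301 + 5/8964 = 51*301 + 5/8964 = 15351 + 5/8964 = 137606369/8964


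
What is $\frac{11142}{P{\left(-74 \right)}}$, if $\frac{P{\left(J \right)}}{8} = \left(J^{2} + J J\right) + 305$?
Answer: $\frac{5571}{45028} \approx 0.12372$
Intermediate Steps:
$P{\left(J \right)} = 2440 + 16 J^{2}$ ($P{\left(J \right)} = 8 \left(\left(J^{2} + J J\right) + 305\right) = 8 \left(\left(J^{2} + J^{2}\right) + 305\right) = 8 \left(2 J^{2} + 305\right) = 8 \left(305 + 2 J^{2}\right) = 2440 + 16 J^{2}$)
$\frac{11142}{P{\left(-74 \right)}} = \frac{11142}{2440 + 16 \left(-74\right)^{2}} = \frac{11142}{2440 + 16 \cdot 5476} = \frac{11142}{2440 + 87616} = \frac{11142}{90056} = 11142 \cdot \frac{1}{90056} = \frac{5571}{45028}$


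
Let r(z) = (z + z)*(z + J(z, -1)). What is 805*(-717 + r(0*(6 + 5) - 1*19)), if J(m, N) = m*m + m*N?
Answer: -11620175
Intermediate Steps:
J(m, N) = m² + N*m
r(z) = 2*z*(z + z*(-1 + z)) (r(z) = (z + z)*(z + z*(-1 + z)) = (2*z)*(z + z*(-1 + z)) = 2*z*(z + z*(-1 + z)))
805*(-717 + r(0*(6 + 5) - 1*19)) = 805*(-717 + 2*(0*(6 + 5) - 1*19)³) = 805*(-717 + 2*(0*11 - 19)³) = 805*(-717 + 2*(0 - 19)³) = 805*(-717 + 2*(-19)³) = 805*(-717 + 2*(-6859)) = 805*(-717 - 13718) = 805*(-14435) = -11620175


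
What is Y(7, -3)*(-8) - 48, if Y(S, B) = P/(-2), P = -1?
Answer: -52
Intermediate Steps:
Y(S, B) = 1/2 (Y(S, B) = -1/(-2) = -1*(-1/2) = 1/2)
Y(7, -3)*(-8) - 48 = (1/2)*(-8) - 48 = -4 - 48 = -52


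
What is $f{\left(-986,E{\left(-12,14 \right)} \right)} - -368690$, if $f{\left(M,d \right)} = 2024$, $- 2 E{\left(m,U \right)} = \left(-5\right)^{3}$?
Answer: $370714$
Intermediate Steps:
$E{\left(m,U \right)} = \frac{125}{2}$ ($E{\left(m,U \right)} = - \frac{\left(-5\right)^{3}}{2} = \left(- \frac{1}{2}\right) \left(-125\right) = \frac{125}{2}$)
$f{\left(-986,E{\left(-12,14 \right)} \right)} - -368690 = 2024 - -368690 = 2024 + 368690 = 370714$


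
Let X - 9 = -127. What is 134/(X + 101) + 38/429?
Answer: -56840/7293 ≈ -7.7938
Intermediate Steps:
X = -118 (X = 9 - 127 = -118)
134/(X + 101) + 38/429 = 134/(-118 + 101) + 38/429 = 134/(-17) + 38*(1/429) = 134*(-1/17) + 38/429 = -134/17 + 38/429 = -56840/7293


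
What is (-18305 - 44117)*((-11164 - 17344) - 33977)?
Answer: 3900438670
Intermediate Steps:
(-18305 - 44117)*((-11164 - 17344) - 33977) = -62422*(-28508 - 33977) = -62422*(-62485) = 3900438670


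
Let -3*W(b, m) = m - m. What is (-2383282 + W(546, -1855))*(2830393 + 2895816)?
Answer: -13647170837938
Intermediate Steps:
W(b, m) = 0 (W(b, m) = -(m - m)/3 = -1/3*0 = 0)
(-2383282 + W(546, -1855))*(2830393 + 2895816) = (-2383282 + 0)*(2830393 + 2895816) = -2383282*5726209 = -13647170837938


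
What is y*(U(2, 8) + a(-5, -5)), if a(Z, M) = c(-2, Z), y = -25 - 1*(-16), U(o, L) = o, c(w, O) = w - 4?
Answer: 36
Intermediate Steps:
c(w, O) = -4 + w
y = -9 (y = -25 + 16 = -9)
a(Z, M) = -6 (a(Z, M) = -4 - 2 = -6)
y*(U(2, 8) + a(-5, -5)) = -9*(2 - 6) = -9*(-4) = 36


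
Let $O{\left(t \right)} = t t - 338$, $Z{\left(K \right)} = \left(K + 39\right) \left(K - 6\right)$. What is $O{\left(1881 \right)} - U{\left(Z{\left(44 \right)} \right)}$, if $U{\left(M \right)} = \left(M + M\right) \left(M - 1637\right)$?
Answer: $-6031413$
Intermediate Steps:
$Z{\left(K \right)} = \left(-6 + K\right) \left(39 + K\right)$ ($Z{\left(K \right)} = \left(39 + K\right) \left(-6 + K\right) = \left(-6 + K\right) \left(39 + K\right)$)
$O{\left(t \right)} = -338 + t^{2}$ ($O{\left(t \right)} = t^{2} - 338 = -338 + t^{2}$)
$U{\left(M \right)} = 2 M \left(-1637 + M\right)$
$O{\left(1881 \right)} - U{\left(Z{\left(44 \right)} \right)} = \left(-338 + 1881^{2}\right) - 2 \left(-234 + 44^{2} + 33 \cdot 44\right) \left(-1637 + \left(-234 + 44^{2} + 33 \cdot 44\right)\right) = \left(-338 + 3538161\right) - 2 \left(-234 + 1936 + 1452\right) \left(-1637 + \left(-234 + 1936 + 1452\right)\right) = 3537823 - 2 \cdot 3154 \left(-1637 + 3154\right) = 3537823 - 2 \cdot 3154 \cdot 1517 = 3537823 - 9569236 = -6031413$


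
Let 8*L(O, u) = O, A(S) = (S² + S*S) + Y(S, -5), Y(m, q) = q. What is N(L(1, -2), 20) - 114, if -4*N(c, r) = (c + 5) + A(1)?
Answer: -3665/32 ≈ -114.53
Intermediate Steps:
A(S) = -5 + 2*S² (A(S) = (S² + S*S) - 5 = (S² + S²) - 5 = 2*S² - 5 = -5 + 2*S²)
L(O, u) = O/8
N(c, r) = -½ - c/4 (N(c, r) = -((c + 5) + (-5 + 2*1²))/4 = -((5 + c) + (-5 + 2*1))/4 = -((5 + c) + (-5 + 2))/4 = -((5 + c) - 3)/4 = -(2 + c)/4 = -½ - c/4)
N(L(1, -2), 20) - 114 = (-½ - 1/32) - 114 = -17/32 - 114 = -3665/32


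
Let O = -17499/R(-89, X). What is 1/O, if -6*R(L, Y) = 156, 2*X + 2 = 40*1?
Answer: 26/17499 ≈ 0.0014858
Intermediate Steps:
X = 19 (X = -1 + (40*1)/2 = -1 + (½)*40 = -1 + 20 = 19)
R(L, Y) = -26 (R(L, Y) = -⅙*156 = -26)
O = 17499/26 (O = -17499/(-26) = -17499*(-1/26) = 17499/26 ≈ 673.04)
1/O = 1/(17499/26) = 26/17499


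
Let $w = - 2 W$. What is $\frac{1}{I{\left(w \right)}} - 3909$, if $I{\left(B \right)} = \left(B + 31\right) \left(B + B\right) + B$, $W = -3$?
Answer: $- \frac{1759049}{450} \approx -3909.0$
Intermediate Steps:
$w = 6$ ($w = \left(-2\right) \left(-3\right) = 6$)
$I{\left(B \right)} = B + 2 B \left(31 + B\right)$ ($I{\left(B \right)} = \left(31 + B\right) 2 B + B = 2 B \left(31 + B\right) + B = B + 2 B \left(31 + B\right)$)
$\frac{1}{I{\left(w \right)}} - 3909 = \frac{1}{6 \left(63 + 2 \cdot 6\right)} - 3909 = \frac{1}{6 \left(63 + 12\right)} - 3909 = \frac{1}{6 \cdot 75} - 3909 = \frac{1}{450} - 3909 = - \frac{1759049}{450}$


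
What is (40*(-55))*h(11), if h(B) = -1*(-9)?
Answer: -19800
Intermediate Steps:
h(B) = 9
(40*(-55))*h(11) = (40*(-55))*9 = -2200*9 = -19800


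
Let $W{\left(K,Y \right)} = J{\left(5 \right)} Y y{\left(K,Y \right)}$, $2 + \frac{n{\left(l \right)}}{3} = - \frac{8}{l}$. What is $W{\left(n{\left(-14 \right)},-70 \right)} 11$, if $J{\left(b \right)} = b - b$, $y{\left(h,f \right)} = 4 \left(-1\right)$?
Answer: $0$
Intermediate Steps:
$n{\left(l \right)} = -6 - \frac{24}{l}$ ($n{\left(l \right)} = -6 + 3 \left(- \frac{8}{l}\right) = -6 - \frac{24}{l}$)
$y{\left(h,f \right)} = -4$
$J{\left(b \right)} = 0$
$W{\left(K,Y \right)} = 0$ ($W{\left(K,Y \right)} = 0 Y \left(-4\right) = 0 \left(-4\right) = 0$)
$W{\left(n{\left(-14 \right)},-70 \right)} 11 = 0 \cdot 11 = 0$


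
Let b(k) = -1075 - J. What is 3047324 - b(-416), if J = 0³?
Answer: 3048399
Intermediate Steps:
J = 0
b(k) = -1075 (b(k) = -1075 - 1*0 = -1075 + 0 = -1075)
3047324 - b(-416) = 3047324 - 1*(-1075) = 3047324 + 1075 = 3048399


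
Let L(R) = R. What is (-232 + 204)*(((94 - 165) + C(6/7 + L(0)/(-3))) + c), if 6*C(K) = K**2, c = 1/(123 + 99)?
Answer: 1541914/777 ≈ 1984.4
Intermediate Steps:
c = 1/222 ≈ 0.0045045
C(K) = K**2/6
(-232 + 204)*(((94 - 165) + C(6/7 + L(0)/(-3))) + c) = (-232 + 204)*(((94 - 165) + (6/7 + 0/(-3))**2/6) + 1/222) = -28*((-71 + (6*(1/7) + 0*(-1/3))**2/6) + 1/222) = -28*((-71 + (6/7 + 0)**2/6) + 1/222) = -28*((-71 + (6/7)**2/6) + 1/222) = -28*((-71 + (1/6)*(36/49)) + 1/222) = -28*((-71 + 6/49) + 1/222) = -28*(-3473/49 + 1/222) = -28*(-770957/10878) = 1541914/777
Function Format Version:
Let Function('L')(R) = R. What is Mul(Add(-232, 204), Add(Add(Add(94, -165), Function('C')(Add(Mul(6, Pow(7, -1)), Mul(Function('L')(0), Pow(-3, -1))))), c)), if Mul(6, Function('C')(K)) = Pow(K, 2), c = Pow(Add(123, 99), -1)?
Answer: Rational(1541914, 777) ≈ 1984.4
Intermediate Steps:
c = Rational(1, 222) (c = Pow(222, -1) = Rational(1, 222) ≈ 0.0045045)
Function('C')(K) = Mul(Rational(1, 6), Pow(K, 2))
Mul(Add(-232, 204), Add(Add(Add(94, -165), Function('C')(Add(Mul(6, Pow(7, -1)), Mul(Function('L')(0), Pow(-3, -1))))), c)) = Mul(Add(-232, 204), Add(Add(Add(94, -165), Mul(Rational(1, 6), Pow(Add(Mul(6, Pow(7, -1)), Mul(0, Pow(-3, -1))), 2))), Rational(1, 222))) = Mul(-28, Add(Add(-71, Mul(Rational(1, 6), Pow(Add(Mul(6, Rational(1, 7)), Mul(0, Rational(-1, 3))), 2))), Rational(1, 222))) = Mul(-28, Add(Add(-71, Mul(Rational(1, 6), Pow(Add(Rational(6, 7), 0), 2))), Rational(1, 222))) = Mul(-28, Add(Add(-71, Mul(Rational(1, 6), Pow(Rational(6, 7), 2))), Rational(1, 222))) = Mul(-28, Add(Add(-71, Mul(Rational(1, 6), Rational(36, 49))), Rational(1, 222))) = Mul(-28, Add(Add(-71, Rational(6, 49)), Rational(1, 222))) = Mul(-28, Add(Rational(-3473, 49), Rational(1, 222))) = Mul(-28, Rational(-770957, 10878)) = Rational(1541914, 777)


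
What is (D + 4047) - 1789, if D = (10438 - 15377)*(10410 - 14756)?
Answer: 21467152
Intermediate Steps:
D = 21464894 (D = -4939*(-4346) = 21464894)
(D + 4047) - 1789 = (21464894 + 4047) - 1789 = 21468941 - 1789 = 21467152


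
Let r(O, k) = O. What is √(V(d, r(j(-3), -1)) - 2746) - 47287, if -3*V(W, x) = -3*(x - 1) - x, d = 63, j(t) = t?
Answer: -47287 + I*√2751 ≈ -47287.0 + 52.45*I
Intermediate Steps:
V(W, x) = -1 + 4*x/3 (V(W, x) = -(-3*(x - 1) - x)/3 = -(-3*(-1 + x) - x)/3 = -((3 - 3*x) - x)/3 = -(3 - 4*x)/3 = -1 + 4*x/3)
√(V(d, r(j(-3), -1)) - 2746) - 47287 = √((-1 + (4/3)*(-3)) - 2746) - 47287 = √((-1 - 4) - 2746) - 47287 = √(-5 - 2746) - 47287 = √(-2751) - 47287 = I*√2751 - 47287 = -47287 + I*√2751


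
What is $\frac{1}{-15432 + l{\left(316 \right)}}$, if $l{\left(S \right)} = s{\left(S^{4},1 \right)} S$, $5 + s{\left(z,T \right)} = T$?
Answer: $- \frac{1}{16696} \approx -5.9895 \cdot 10^{-5}$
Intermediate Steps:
$s{\left(z,T \right)} = -5 + T$
$l{\left(S \right)} = - 4 S$ ($l{\left(S \right)} = \left(-5 + 1\right) S = - 4 S$)
$\frac{1}{-15432 + l{\left(316 \right)}} = \frac{1}{-15432 - 1264} = \frac{1}{-16696} = - \frac{1}{16696}$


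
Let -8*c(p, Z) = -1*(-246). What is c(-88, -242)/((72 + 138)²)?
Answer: -41/58800 ≈ -0.00069728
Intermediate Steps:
c(p, Z) = -123/4 (c(p, Z) = -(-1)*(-246)/8 = -⅛*246 = -123/4)
c(-88, -242)/((72 + 138)²) = -123/(4*(72 + 138)²) = -123/(4*(210²)) = -123/4/44100 = -123/4*1/44100 = -41/58800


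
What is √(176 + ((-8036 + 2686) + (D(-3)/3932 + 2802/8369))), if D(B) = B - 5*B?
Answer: 5*I*√14005938886325207/8226727 ≈ 71.928*I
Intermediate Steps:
D(B) = -4*B
√(176 + ((-8036 + 2686) + (D(-3)/3932 + 2802/8369))) = √(176 + ((-8036 + 2686) + (-4*(-3)/3932 + 2802/8369))) = √(176 + (-5350 + (12*(1/3932) + 2802*(1/8369)))) = √(176 + (-5350 + (3/983 + 2802/8369))) = √(176 + (-5350 + 2779473/8226727)) = √(176 - 44010209977/8226727) = √(-42562306025/8226727) = 5*I*√14005938886325207/8226727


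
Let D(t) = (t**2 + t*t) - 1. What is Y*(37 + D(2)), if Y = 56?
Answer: 2464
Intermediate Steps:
D(t) = -1 + 2*t**2 (D(t) = (t**2 + t**2) - 1 = 2*t**2 - 1 = -1 + 2*t**2)
Y*(37 + D(2)) = 56*(37 + (-1 + 2*2**2)) = 56*(37 + (-1 + 2*4)) = 56*(37 + (-1 + 8)) = 56*(37 + 7) = 56*44 = 2464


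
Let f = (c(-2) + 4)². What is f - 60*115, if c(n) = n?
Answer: -6896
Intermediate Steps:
f = 4 (f = (-2 + 4)² = 2² = 4)
f - 60*115 = 4 - 60*115 = 4 - 6900 = -6896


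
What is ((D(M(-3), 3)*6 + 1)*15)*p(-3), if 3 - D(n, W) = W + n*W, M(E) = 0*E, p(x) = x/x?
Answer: 15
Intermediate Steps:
p(x) = 1
M(E) = 0
D(n, W) = 3 - W - W*n (D(n, W) = 3 - (W + n*W) = 3 - (W + W*n) = 3 + (-W - W*n) = 3 - W - W*n)
((D(M(-3), 3)*6 + 1)*15)*p(-3) = (((3 - 1*3 - 1*3*0)*6 + 1)*15)*1 = (((3 - 3 + 0)*6 + 1)*15)*1 = ((0*6 + 1)*15)*1 = ((0 + 1)*15)*1 = (1*15)*1 = 15*1 = 15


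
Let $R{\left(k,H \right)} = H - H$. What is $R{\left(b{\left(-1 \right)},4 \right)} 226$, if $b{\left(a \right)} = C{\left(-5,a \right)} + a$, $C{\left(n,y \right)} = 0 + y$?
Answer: $0$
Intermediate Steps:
$C{\left(n,y \right)} = y$
$b{\left(a \right)} = 2 a$ ($b{\left(a \right)} = a + a = 2 a$)
$R{\left(k,H \right)} = 0$
$R{\left(b{\left(-1 \right)},4 \right)} 226 = 0 \cdot 226 = 0$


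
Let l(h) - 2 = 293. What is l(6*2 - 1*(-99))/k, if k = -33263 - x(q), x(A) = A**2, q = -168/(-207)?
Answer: -1404495/158368279 ≈ -0.0088685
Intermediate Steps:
q = 56/69 (q = -168*(-1/207) = 56/69 ≈ 0.81159)
k = -158368279/4761 (k = -33263 - (56/69)**2 = -33263 - 1*3136/4761 = -33263 - 3136/4761 = -158368279/4761 ≈ -33264.)
l(h) = 295 (l(h) = 2 + 293 = 295)
l(6*2 - 1*(-99))/k = 295/(-158368279/4761) = 295*(-4761/158368279) = -1404495/158368279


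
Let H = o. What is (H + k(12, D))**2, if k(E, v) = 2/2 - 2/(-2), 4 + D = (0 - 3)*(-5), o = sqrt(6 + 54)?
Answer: 64 + 8*sqrt(15) ≈ 94.984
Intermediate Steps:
o = 2*sqrt(15) (o = sqrt(60) = 2*sqrt(15) ≈ 7.7460)
D = 11 (D = -4 + (0 - 3)*(-5) = -4 - 3*(-5) = -4 + 15 = 11)
k(E, v) = 2 (k(E, v) = 2*(1/2) - 2*(-1/2) = 1 + 1 = 2)
H = 2*sqrt(15) ≈ 7.7460
(H + k(12, D))**2 = (2*sqrt(15) + 2)**2 = (2 + 2*sqrt(15))**2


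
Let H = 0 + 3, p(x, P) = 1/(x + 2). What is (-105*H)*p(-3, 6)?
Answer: 315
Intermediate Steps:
p(x, P) = 1/(2 + x)
H = 3
(-105*H)*p(-3, 6) = (-105*3)/(2 - 3) = -21*15/(-1) = -315*(-1) = 315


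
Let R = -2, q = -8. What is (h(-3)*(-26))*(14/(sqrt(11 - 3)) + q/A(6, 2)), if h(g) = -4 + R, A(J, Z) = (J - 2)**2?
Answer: -78 + 546*sqrt(2) ≈ 694.16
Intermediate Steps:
A(J, Z) = (-2 + J)**2
h(g) = -6 (h(g) = -4 - 2 = -6)
(h(-3)*(-26))*(14/(sqrt(11 - 3)) + q/A(6, 2)) = (-6*(-26))*(14/(sqrt(11 - 3)) - 8/(-2 + 6)**2) = 156*(14/(sqrt(8)) - 8/(4**2)) = 156*(14/((2*sqrt(2))) - 8/16) = 156*(14*(sqrt(2)/4) - 8*1/16) = 156*(7*sqrt(2)/2 - 1/2) = 156*(-1/2 + 7*sqrt(2)/2) = -78 + 546*sqrt(2)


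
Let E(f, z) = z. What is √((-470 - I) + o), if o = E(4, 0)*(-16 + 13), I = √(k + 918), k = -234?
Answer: √(-470 - 6*√19) ≈ 22.275*I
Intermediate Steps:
I = 6*√19 (I = √(-234 + 918) = √684 = 6*√19 ≈ 26.153)
o = 0 (o = 0*(-16 + 13) = 0*(-3) = 0)
√((-470 - I) + o) = √((-470 - 6*√19) + 0) = √(-470 - 6*√19)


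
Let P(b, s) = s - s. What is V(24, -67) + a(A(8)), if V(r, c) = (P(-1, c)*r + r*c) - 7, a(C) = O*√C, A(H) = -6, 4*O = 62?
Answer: -1615 + 31*I*√6/2 ≈ -1615.0 + 37.967*I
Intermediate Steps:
O = 31/2 (O = (¼)*62 = 31/2 ≈ 15.500)
P(b, s) = 0
a(C) = 31*√C/2
V(r, c) = -7 + c*r (V(r, c) = (0*r + r*c) - 7 = (0 + c*r) - 7 = c*r - 7 = -7 + c*r)
V(24, -67) + a(A(8)) = (-7 - 67*24) + 31*√(-6)/2 = (-7 - 1608) + 31*(I*√6)/2 = -1615 + 31*I*√6/2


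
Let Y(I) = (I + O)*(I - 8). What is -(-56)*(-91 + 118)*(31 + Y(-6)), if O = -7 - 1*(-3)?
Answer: 258552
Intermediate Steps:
O = -4 (O = -7 + 3 = -4)
Y(I) = (-8 + I)*(-4 + I) (Y(I) = (I - 4)*(I - 8) = (-4 + I)*(-8 + I) = (-8 + I)*(-4 + I))
-(-56)*(-91 + 118)*(31 + Y(-6)) = -(-56)*(-91 + 118)*(31 + (32 + (-6)**2 - 12*(-6))) = -(-56)*27*(31 + (32 + 36 + 72)) = -(-56)*27*(31 + 140) = -(-56)*27*171 = -(-56)*4617 = -1*(-258552) = 258552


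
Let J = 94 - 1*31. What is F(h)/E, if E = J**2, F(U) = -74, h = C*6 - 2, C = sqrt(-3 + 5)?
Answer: -74/3969 ≈ -0.018644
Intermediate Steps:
C = sqrt(2) ≈ 1.4142
J = 63 (J = 94 - 31 = 63)
h = -2 + 6*sqrt(2) (h = sqrt(2)*6 - 2 = 6*sqrt(2) - 2 = -2 + 6*sqrt(2) ≈ 6.4853)
E = 3969 (E = 63**2 = 3969)
F(h)/E = -74/3969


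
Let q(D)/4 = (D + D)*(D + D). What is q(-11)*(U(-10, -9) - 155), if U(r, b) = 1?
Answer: -298144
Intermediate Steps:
q(D) = 16*D² (q(D) = 4*((D + D)*(D + D)) = 4*((2*D)*(2*D)) = 4*(4*D²) = 16*D²)
q(-11)*(U(-10, -9) - 155) = (16*(-11)²)*(1 - 155) = (16*121)*(-154) = 1936*(-154) = -298144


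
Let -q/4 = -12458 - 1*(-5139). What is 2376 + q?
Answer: 31652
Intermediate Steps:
q = 29276 (q = -4*(-12458 - 1*(-5139)) = -4*(-12458 + 5139) = -4*(-7319) = 29276)
2376 + q = 2376 + 29276 = 31652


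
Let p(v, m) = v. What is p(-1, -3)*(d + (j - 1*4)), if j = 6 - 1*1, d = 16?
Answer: -17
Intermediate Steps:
j = 5 (j = 6 - 1 = 5)
p(-1, -3)*(d + (j - 1*4)) = -(16 + (5 - 1*4)) = -(16 + (5 - 4)) = -(16 + 1) = -1*17 = -17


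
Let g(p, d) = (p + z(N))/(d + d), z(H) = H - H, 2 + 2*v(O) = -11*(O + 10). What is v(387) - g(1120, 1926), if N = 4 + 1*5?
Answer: -4207907/1926 ≈ -2184.8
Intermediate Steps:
v(O) = -56 - 11*O/2 (v(O) = -1 + (-11*(O + 10))/2 = -1 + (-11*(10 + O))/2 = -1 + (-110 - 11*O)/2 = -1 + (-55 - 11*O/2) = -56 - 11*O/2)
N = 9 (N = 4 + 5 = 9)
z(H) = 0
g(p, d) = p/(2*d) (g(p, d) = (p + 0)/(d + d) = p/((2*d)) = p*(1/(2*d)) = p/(2*d))
v(387) - g(1120, 1926) = (-56 - 11/2*387) - 1120/(2*1926) = (-56 - 4257/2) - 1120/(2*1926) = -4369/2 - 1*280/963 = -4369/2 - 280/963 = -4207907/1926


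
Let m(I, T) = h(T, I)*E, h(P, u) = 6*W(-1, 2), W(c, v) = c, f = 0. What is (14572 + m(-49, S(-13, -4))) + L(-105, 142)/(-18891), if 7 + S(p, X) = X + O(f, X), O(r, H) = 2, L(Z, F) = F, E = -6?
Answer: 275959586/18891 ≈ 14608.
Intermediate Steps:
S(p, X) = -5 + X (S(p, X) = -7 + (X + 2) = -7 + (2 + X) = -5 + X)
h(P, u) = -6 (h(P, u) = 6*(-1) = -6)
m(I, T) = 36 (m(I, T) = -6*(-6) = 36)
(14572 + m(-49, S(-13, -4))) + L(-105, 142)/(-18891) = (14572 + 36) + 142/(-18891) = 14608 + 142*(-1/18891) = 14608 - 142/18891 = 275959586/18891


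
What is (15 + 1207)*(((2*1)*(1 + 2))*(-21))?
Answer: -153972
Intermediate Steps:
(15 + 1207)*(((2*1)*(1 + 2))*(-21)) = 1222*((2*3)*(-21)) = 1222*(6*(-21)) = 1222*(-126) = -153972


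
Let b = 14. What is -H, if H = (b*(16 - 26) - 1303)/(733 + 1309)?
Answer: 1443/2042 ≈ 0.70666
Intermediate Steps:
H = -1443/2042 (H = (14*(16 - 26) - 1303)/(733 + 1309) = (14*(-10) - 1303)/2042 = (-140 - 1303)*(1/2042) = -1443*1/2042 = -1443/2042 ≈ -0.70666)
-H = -1*(-1443/2042) = 1443/2042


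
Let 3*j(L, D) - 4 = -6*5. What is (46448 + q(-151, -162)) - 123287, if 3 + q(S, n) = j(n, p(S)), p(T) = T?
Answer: -230552/3 ≈ -76851.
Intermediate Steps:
j(L, D) = -26/3 (j(L, D) = 4/3 + (-6*5)/3 = 4/3 + (1/3)*(-30) = 4/3 - 10 = -26/3)
q(S, n) = -35/3 (q(S, n) = -3 - 26/3 = -35/3)
(46448 + q(-151, -162)) - 123287 = (46448 - 35/3) - 123287 = 139309/3 - 123287 = -230552/3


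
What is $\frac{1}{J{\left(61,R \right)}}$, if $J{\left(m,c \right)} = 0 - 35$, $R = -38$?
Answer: $- \frac{1}{35} \approx -0.028571$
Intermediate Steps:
$J{\left(m,c \right)} = -35$ ($J{\left(m,c \right)} = 0 - 35 = -35$)
$\frac{1}{J{\left(61,R \right)}} = \frac{1}{-35} = - \frac{1}{35}$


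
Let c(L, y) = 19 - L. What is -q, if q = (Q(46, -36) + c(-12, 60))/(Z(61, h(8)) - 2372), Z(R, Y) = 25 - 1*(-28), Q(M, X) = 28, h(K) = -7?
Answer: 59/2319 ≈ 0.025442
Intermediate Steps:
Z(R, Y) = 53 (Z(R, Y) = 25 + 28 = 53)
q = -59/2319 (q = (28 + (19 - 1*(-12)))/(53 - 2372) = (28 + (19 + 12))/(-2319) = (28 + 31)*(-1/2319) = 59*(-1/2319) = -59/2319 ≈ -0.025442)
-q = -1*(-59/2319) = 59/2319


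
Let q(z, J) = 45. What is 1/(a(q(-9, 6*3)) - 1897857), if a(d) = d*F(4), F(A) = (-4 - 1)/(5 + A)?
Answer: -1/1897882 ≈ -5.2690e-7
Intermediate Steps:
F(A) = -5/(5 + A)
a(d) = -5*d/9 (a(d) = d*(-5/(5 + 4)) = d*(-5/9) = -5*d/9)
1/(a(q(-9, 6*3)) - 1897857) = 1/(-5/9*45 - 1897857) = 1/(-25 - 1897857) = 1/(-1897882) = -1/1897882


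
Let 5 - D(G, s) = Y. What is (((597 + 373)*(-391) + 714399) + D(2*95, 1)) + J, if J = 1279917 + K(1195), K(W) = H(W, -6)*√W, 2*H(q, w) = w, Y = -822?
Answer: 1615873 - 3*√1195 ≈ 1.6158e+6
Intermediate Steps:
D(G, s) = 827 (D(G, s) = 5 - 1*(-822) = 5 + 822 = 827)
H(q, w) = w/2
K(W) = -3*√W (K(W) = ((½)*(-6))*√W = -3*√W)
J = 1279917 - 3*√1195 ≈ 1.2798e+6
(((597 + 373)*(-391) + 714399) + D(2*95, 1)) + J = (((597 + 373)*(-391) + 714399) + 827) + (1279917 - 3*√1195) = ((970*(-391) + 714399) + 827) + (1279917 - 3*√1195) = ((-379270 + 714399) + 827) + (1279917 - 3*√1195) = (335129 + 827) + (1279917 - 3*√1195) = 335956 + (1279917 - 3*√1195) = 1615873 - 3*√1195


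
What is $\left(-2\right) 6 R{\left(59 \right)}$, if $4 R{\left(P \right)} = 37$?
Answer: $-111$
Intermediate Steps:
$R{\left(P \right)} = \frac{37}{4}$ ($R{\left(P \right)} = \frac{1}{4} \cdot 37 = \frac{37}{4}$)
$\left(-2\right) 6 R{\left(59 \right)} = \left(-2\right) 6 \cdot \frac{37}{4} = \left(-12\right) \frac{37}{4} = -111$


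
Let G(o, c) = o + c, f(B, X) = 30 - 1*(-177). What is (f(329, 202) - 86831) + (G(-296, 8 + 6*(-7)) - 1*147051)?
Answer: -234005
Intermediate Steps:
f(B, X) = 207 (f(B, X) = 30 + 177 = 207)
G(o, c) = c + o
(f(329, 202) - 86831) + (G(-296, 8 + 6*(-7)) - 1*147051) = (207 - 86831) + (((8 + 6*(-7)) - 296) - 1*147051) = -86624 + (((8 - 42) - 296) - 147051) = -86624 + ((-34 - 296) - 147051) = -86624 + (-330 - 147051) = -86624 - 147381 = -234005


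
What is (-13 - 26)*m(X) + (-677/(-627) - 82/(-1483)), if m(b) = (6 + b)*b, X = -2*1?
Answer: 291165797/929841 ≈ 313.13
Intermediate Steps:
X = -2
m(b) = b*(6 + b)
(-13 - 26)*m(X) + (-677/(-627) - 82/(-1483)) = (-13 - 26)*(-2*(6 - 2)) + (-677/(-627) - 82/(-1483)) = -(-78)*4 + (-677*(-1/627) - 82*(-1/1483)) = -39*(-8) + (677/627 + 82/1483) = 312 + 1055405/929841 = 291165797/929841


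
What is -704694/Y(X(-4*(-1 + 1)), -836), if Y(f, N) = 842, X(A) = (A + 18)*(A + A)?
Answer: -352347/421 ≈ -836.93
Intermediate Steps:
X(A) = 2*A*(18 + A) (X(A) = (18 + A)*(2*A) = 2*A*(18 + A))
-704694/Y(X(-4*(-1 + 1)), -836) = -704694/842 = -704694*1/842 = -352347/421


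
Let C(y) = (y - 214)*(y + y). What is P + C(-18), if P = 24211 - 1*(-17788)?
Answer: 50351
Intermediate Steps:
C(y) = 2*y*(-214 + y) (C(y) = (-214 + y)*(2*y) = 2*y*(-214 + y))
P = 41999 (P = 24211 + 17788 = 41999)
P + C(-18) = 41999 + 2*(-18)*(-214 - 18) = 41999 + 2*(-18)*(-232) = 41999 + 8352 = 50351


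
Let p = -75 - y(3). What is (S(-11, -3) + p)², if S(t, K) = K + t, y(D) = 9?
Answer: 9604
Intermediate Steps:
p = -84 (p = -75 - 1*9 = -75 - 9 = -84)
(S(-11, -3) + p)² = ((-3 - 11) - 84)² = (-14 - 84)² = (-98)² = 9604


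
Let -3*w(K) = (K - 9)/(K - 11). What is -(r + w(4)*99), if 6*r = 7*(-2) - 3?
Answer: 1109/42 ≈ 26.405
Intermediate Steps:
w(K) = -(-9 + K)/(3*(-11 + K)) (w(K) = -(K - 9)/(3*(K - 11)) = -(-9 + K)/(3*(-11 + K)))
r = -17/6 (r = (7*(-2) - 3)/6 = (-14 - 3)/6 = (⅙)*(-17) = -17/6 ≈ -2.8333)
-(r + w(4)*99) = -(-17/6 + ((9 - 1*4)/(3*(-11 + 4)))*99) = -(-17/6 + ((⅓)*(9 - 4)/(-7))*99) = -(-17/6 + ((⅓)*(-⅐)*5)*99) = -(-17/6 - 5/21*99) = -(-17/6 - 165/7) = -1*(-1109/42) = 1109/42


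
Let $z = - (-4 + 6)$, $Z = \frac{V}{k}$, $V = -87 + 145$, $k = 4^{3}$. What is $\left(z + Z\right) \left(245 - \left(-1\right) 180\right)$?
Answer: $- \frac{14875}{32} \approx -464.84$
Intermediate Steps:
$k = 64$
$V = 58$
$Z = \frac{29}{32}$ ($Z = \frac{58}{64} = 58 \cdot \frac{1}{64} = \frac{29}{32} \approx 0.90625$)
$z = -2$ ($z = \left(-1\right) 2 = -2$)
$\left(z + Z\right) \left(245 - \left(-1\right) 180\right) = \left(-2 + \frac{29}{32}\right) \left(245 - \left(-1\right) 180\right) = - \frac{35 \left(245 - -180\right)}{32} = - \frac{35 \left(245 + 180\right)}{32} = \left(- \frac{35}{32}\right) 425 = - \frac{14875}{32}$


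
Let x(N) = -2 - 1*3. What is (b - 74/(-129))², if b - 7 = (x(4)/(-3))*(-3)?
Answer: 110224/16641 ≈ 6.6236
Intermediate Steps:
x(N) = -5 (x(N) = -2 - 3 = -5)
b = 2 (b = 7 + (-5/(-3))*(-3) = 7 - ⅓*(-5)*(-3) = 7 + (5/3)*(-3) = 7 - 5 = 2)
(b - 74/(-129))² = (2 - 74/(-129))² = (2 - 74*(-1/129))² = (2 + 74/129)² = (332/129)² = 110224/16641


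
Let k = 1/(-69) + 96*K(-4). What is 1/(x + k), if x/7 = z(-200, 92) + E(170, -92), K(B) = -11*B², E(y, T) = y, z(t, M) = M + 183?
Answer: -69/950890 ≈ -7.2564e-5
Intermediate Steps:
z(t, M) = 183 + M
x = 3115 (x = 7*((183 + 92) + 170) = 7*(275 + 170) = 7*445 = 3115)
k = -1165825/69 (k = 1/(-69) + 96*(-11*(-4)²) = -1/69 + 96*(-11*16) = -1/69 + 96*(-176) = -1/69 - 16896 = -1165825/69 ≈ -16896.)
1/(x + k) = 1/(3115 - 1165825/69) = 1/(-950890/69) = -69/950890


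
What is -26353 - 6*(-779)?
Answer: -21679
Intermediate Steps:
-26353 - 6*(-779) = -26353 - 1*(-4674) = -26353 + 4674 = -21679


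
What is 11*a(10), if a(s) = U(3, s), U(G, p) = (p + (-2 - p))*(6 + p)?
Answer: -352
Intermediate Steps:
U(G, p) = -12 - 2*p (U(G, p) = -2*(6 + p) = -12 - 2*p)
a(s) = -12 - 2*s
11*a(10) = 11*(-12 - 2*10) = 11*(-12 - 20) = 11*(-32) = -352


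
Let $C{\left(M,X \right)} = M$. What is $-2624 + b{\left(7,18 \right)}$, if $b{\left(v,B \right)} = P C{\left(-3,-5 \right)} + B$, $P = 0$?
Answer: $-2606$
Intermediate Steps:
$b{\left(v,B \right)} = B$ ($b{\left(v,B \right)} = 0 \left(-3\right) + B = 0 + B = B$)
$-2624 + b{\left(7,18 \right)} = -2624 + 18 = -2606$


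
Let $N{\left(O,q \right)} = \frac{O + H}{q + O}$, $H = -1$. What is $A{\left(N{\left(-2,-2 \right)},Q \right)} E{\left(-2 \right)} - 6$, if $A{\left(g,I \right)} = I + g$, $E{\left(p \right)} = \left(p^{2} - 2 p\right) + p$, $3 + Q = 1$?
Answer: $- \frac{27}{2} \approx -13.5$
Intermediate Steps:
$Q = -2$ ($Q = -3 + 1 = -2$)
$N{\left(O,q \right)} = \frac{-1 + O}{O + q}$ ($N{\left(O,q \right)} = \frac{O - 1}{q + O} = \frac{-1 + O}{O + q}$)
$E{\left(p \right)} = p^{2} - p$
$A{\left(N{\left(-2,-2 \right)},Q \right)} E{\left(-2 \right)} - 6 = \left(-2 + \frac{-1 - 2}{-2 - 2}\right) \left(- 2 \left(-1 - 2\right)\right) - 6 = \left(-2 + \frac{1}{-4} \left(-3\right)\right) \left(\left(-2\right) \left(-3\right)\right) - 6 = \left(-2 - - \frac{3}{4}\right) 6 - 6 = \left(-2 + \frac{3}{4}\right) 6 - 6 = \left(- \frac{5}{4}\right) 6 - 6 = - \frac{15}{2} - 6 = - \frac{27}{2}$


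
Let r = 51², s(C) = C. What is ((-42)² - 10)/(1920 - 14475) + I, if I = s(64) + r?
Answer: 33457321/12555 ≈ 2664.9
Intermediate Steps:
r = 2601
I = 2665 (I = 64 + 2601 = 2665)
((-42)² - 10)/(1920 - 14475) + I = ((-42)² - 10)/(1920 - 14475) + 2665 = (1764 - 10)/(-12555) + 2665 = 1754*(-1/12555) + 2665 = -1754/12555 + 2665 = 33457321/12555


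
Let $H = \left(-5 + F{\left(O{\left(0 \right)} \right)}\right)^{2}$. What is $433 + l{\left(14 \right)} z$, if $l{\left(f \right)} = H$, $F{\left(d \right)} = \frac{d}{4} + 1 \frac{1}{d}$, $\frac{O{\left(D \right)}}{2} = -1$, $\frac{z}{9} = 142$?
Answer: $46441$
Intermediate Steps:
$z = 1278$ ($z = 9 \cdot 142 = 1278$)
$O{\left(D \right)} = -2$ ($O{\left(D \right)} = 2 \left(-1\right) = -2$)
$F{\left(d \right)} = \frac{1}{d} + \frac{d}{4}$ ($F{\left(d \right)} = d \frac{1}{4} + \frac{1}{d} = \frac{d}{4} + \frac{1}{d} = \frac{1}{d} + \frac{d}{4}$)
$H = 36$ ($H = \left(-5 + \left(\frac{1}{-2} + \frac{1}{4} \left(-2\right)\right)\right)^{2} = \left(-5 - 1\right)^{2} = \left(-6\right)^{2} = 36$)
$l{\left(f \right)} = 36$
$433 + l{\left(14 \right)} z = 433 + 36 \cdot 1278 = 433 + 46008 = 46441$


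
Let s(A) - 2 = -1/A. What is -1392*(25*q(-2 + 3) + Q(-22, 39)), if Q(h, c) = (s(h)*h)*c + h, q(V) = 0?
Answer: 2473584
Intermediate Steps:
s(A) = 2 - 1/A
Q(h, c) = h + c*h*(2 - 1/h) (Q(h, c) = ((2 - 1/h)*h)*c + h = (h*(2 - 1/h))*c + h = c*h*(2 - 1/h) + h = h + c*h*(2 - 1/h))
-1392*(25*q(-2 + 3) + Q(-22, 39)) = -1392*(25*0 + (-22 + 39*(-1 + 2*(-22)))) = -1392*(0 + (-22 + 39*(-1 - 44))) = -1392*(0 + (-22 + 39*(-45))) = -1392*(0 + (-22 - 1755)) = -1392*(0 - 1777) = -1392*(-1777) = 2473584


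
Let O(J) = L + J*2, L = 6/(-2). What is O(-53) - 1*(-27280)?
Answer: 27171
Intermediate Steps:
L = -3 (L = 6*(-½) = -3)
O(J) = -3 + 2*J (O(J) = -3 + J*2 = -3 + 2*J)
O(-53) - 1*(-27280) = (-3 + 2*(-53)) - 1*(-27280) = (-3 - 106) + 27280 = -109 + 27280 = 27171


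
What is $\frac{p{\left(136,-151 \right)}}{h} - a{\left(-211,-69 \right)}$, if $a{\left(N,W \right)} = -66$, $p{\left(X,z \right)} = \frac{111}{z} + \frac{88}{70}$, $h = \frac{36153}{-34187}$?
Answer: $\frac{12516205997}{191068605} \approx 65.506$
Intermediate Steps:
$h = - \frac{36153}{34187}$ ($h = 36153 \left(- \frac{1}{34187}\right) = - \frac{36153}{34187} \approx -1.0575$)
$p{\left(X,z \right)} = \frac{44}{35} + \frac{111}{z}$ ($p{\left(X,z \right)} = \frac{111}{z} + 88 \cdot \frac{1}{70} = \frac{111}{z} + \frac{44}{35} = \frac{44}{35} + \frac{111}{z}$)
$\frac{p{\left(136,-151 \right)}}{h} - a{\left(-211,-69 \right)} = \frac{\frac{44}{35} + \frac{111}{-151}}{- \frac{36153}{34187}} - -66 = \left(\frac{44}{35} + 111 \left(- \frac{1}{151}\right)\right) \left(- \frac{34187}{36153}\right) + 66 = \left(\frac{44}{35} - \frac{111}{151}\right) \left(- \frac{34187}{36153}\right) + 66 = \frac{2759}{5285} \left(- \frac{34187}{36153}\right) + 66 = - \frac{94321933}{191068605} + 66 = \frac{12516205997}{191068605}$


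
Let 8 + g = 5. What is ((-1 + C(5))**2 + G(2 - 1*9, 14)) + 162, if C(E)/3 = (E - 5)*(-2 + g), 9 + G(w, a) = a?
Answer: 168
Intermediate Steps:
G(w, a) = -9 + a
g = -3 (g = -8 + 5 = -3)
C(E) = 75 - 15*E (C(E) = 3*((E - 5)*(-2 - 3)) = 3*((-5 + E)*(-5)) = 3*(25 - 5*E) = 75 - 15*E)
((-1 + C(5))**2 + G(2 - 1*9, 14)) + 162 = ((-1 + (75 - 15*5))**2 + (-9 + 14)) + 162 = ((-1 + (75 - 75))**2 + 5) + 162 = ((-1 + 0)**2 + 5) + 162 = ((-1)**2 + 5) + 162 = (1 + 5) + 162 = 6 + 162 = 168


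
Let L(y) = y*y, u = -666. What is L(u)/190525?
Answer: 443556/190525 ≈ 2.3281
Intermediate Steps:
L(y) = y²
L(u)/190525 = (-666)²/190525 = 443556*(1/190525) = 443556/190525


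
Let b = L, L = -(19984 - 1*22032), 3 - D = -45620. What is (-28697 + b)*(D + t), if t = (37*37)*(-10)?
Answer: -850982517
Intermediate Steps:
t = -13690 (t = 1369*(-10) = -13690)
D = 45623 (D = 3 - 1*(-45620) = 3 + 45620 = 45623)
L = 2048 (L = -(19984 - 22032) = -1*(-2048) = 2048)
b = 2048
(-28697 + b)*(D + t) = (-28697 + 2048)*(45623 - 13690) = -26649*31933 = -850982517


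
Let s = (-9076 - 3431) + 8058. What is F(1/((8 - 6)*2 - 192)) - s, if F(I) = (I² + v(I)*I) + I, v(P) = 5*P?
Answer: 78622637/17672 ≈ 4449.0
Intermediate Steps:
s = -4449 (s = -12507 + 8058 = -4449)
F(I) = I + 6*I² (F(I) = (I² + (5*I)*I) + I = (I² + 5*I²) + I = 6*I² + I = I + 6*I²)
F(1/((8 - 6)*2 - 192)) - s = (1 + 6/((8 - 6)*2 - 192))/((8 - 6)*2 - 192) - 1*(-4449) = (1 + 6/(2*2 - 192))/(2*2 - 192) + 4449 = (1 + 6/(4 - 192))/(4 - 192) + 4449 = (1 + 6/(-188))/(-188) + 4449 = -(1 + 6*(-1/188))/188 + 4449 = -(1 - 3/94)/188 + 4449 = -1/188*91/94 + 4449 = -91/17672 + 4449 = 78622637/17672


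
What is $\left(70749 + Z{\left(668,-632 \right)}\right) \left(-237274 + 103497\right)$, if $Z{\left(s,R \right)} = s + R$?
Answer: $-9469404945$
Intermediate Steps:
$Z{\left(s,R \right)} = R + s$
$\left(70749 + Z{\left(668,-632 \right)}\right) \left(-237274 + 103497\right) = \left(70749 + \left(-632 + 668\right)\right) \left(-237274 + 103497\right) = \left(70749 + 36\right) \left(-133777\right) = 70785 \left(-133777\right) = -9469404945$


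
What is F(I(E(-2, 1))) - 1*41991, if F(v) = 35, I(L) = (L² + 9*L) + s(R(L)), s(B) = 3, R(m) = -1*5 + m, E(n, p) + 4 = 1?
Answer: -41956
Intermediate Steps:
E(n, p) = -3 (E(n, p) = -4 + 1 = -3)
R(m) = -5 + m
I(L) = 3 + L² + 9*L (I(L) = (L² + 9*L) + 3 = 3 + L² + 9*L)
F(I(E(-2, 1))) - 1*41991 = 35 - 1*41991 = 35 - 41991 = -41956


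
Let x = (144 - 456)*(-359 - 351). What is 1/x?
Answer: 1/221520 ≈ 4.5143e-6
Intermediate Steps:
x = 221520 (x = -312*(-710) = 221520)
1/x = 1/221520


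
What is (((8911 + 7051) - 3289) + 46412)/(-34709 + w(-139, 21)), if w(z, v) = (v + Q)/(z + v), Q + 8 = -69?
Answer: -1162005/682601 ≈ -1.7023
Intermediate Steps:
Q = -77 (Q = -8 - 69 = -77)
w(z, v) = (-77 + v)/(v + z) (w(z, v) = (v - 77)/(z + v) = (-77 + v)/(v + z))
(((8911 + 7051) - 3289) + 46412)/(-34709 + w(-139, 21)) = (((8911 + 7051) - 3289) + 46412)/(-34709 + (-77 + 21)/(21 - 139)) = ((15962 - 3289) + 46412)/(-34709 - 56/(-118)) = (12673 + 46412)/(-34709 - 1/118*(-56)) = 59085/(-34709 + 28/59) = 59085/(-2047803/59) = 59085*(-59/2047803) = -1162005/682601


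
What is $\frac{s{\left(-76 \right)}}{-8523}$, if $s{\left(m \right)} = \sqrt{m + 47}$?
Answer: $- \frac{i \sqrt{29}}{8523} \approx - 0.00063184 i$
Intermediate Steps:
$s{\left(m \right)} = \sqrt{47 + m}$
$\frac{s{\left(-76 \right)}}{-8523} = \frac{\sqrt{47 - 76}}{-8523} = \sqrt{-29} \left(- \frac{1}{8523}\right) = i \sqrt{29} \left(- \frac{1}{8523}\right) = - \frac{i \sqrt{29}}{8523}$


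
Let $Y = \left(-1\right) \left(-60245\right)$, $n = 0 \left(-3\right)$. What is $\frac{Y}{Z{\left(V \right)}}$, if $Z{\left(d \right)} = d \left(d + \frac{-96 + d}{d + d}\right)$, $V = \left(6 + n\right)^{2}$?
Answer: $\frac{60245}{1266} \approx 47.587$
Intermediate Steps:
$n = 0$
$Y = 60245$
$V = 36$ ($V = \left(6 + 0\right)^{2} = 6^{2} = 36$)
$Z{\left(d \right)} = d \left(d + \frac{-96 + d}{2 d}\right)$
$\frac{Y}{Z{\left(V \right)}} = \frac{60245}{-48 + 36^{2} + \frac{1}{2} \cdot 36} = \frac{60245}{-48 + 1296 + 18} = \frac{60245}{1266}$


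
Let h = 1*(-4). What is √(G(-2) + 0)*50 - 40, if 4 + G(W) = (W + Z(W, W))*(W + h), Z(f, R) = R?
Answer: -40 + 100*√5 ≈ 183.61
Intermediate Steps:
h = -4
G(W) = -4 + 2*W*(-4 + W) (G(W) = -4 + (W + W)*(W - 4) = -4 + (2*W)*(-4 + W) = -4 + 2*W*(-4 + W))
√(G(-2) + 0)*50 - 40 = √((-4 - 8*(-2) + 2*(-2)²) + 0)*50 - 40 = √((-4 + 16 + 2*4) + 0)*50 - 40 = √((-4 + 16 + 8) + 0)*50 - 40 = √(20 + 0)*50 - 40 = √20*50 - 40 = (2*√5)*50 - 40 = 100*√5 - 40 = -40 + 100*√5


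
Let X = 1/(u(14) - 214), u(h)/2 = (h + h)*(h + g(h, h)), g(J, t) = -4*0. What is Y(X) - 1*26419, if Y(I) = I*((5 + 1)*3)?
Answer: -2509802/95 ≈ -26419.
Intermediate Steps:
g(J, t) = 0
u(h) = 4*h**2 (u(h) = 2*((h + h)*(h + 0)) = 2*((2*h)*h) = 2*(2*h**2) = 4*h**2)
X = 1/570 (X = 1/(4*14**2 - 214) = 1/(4*196 - 214) = 1/(784 - 214) = 1/570 ≈ 0.0017544)
Y(I) = 18*I (Y(I) = I*(6*3) = I*18 = 18*I)
Y(X) - 1*26419 = 18*(1/570) - 1*26419 = 3/95 - 26419 = -2509802/95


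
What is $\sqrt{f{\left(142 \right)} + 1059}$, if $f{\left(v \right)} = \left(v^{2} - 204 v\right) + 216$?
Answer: $i \sqrt{7529} \approx 86.77 i$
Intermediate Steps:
$f{\left(v \right)} = 216 + v^{2} - 204 v$
$\sqrt{f{\left(142 \right)} + 1059} = \sqrt{\left(216 + 142^{2} - 28968\right) + 1059} = \sqrt{\left(216 + 20164 - 28968\right) + 1059} = \sqrt{-8588 + 1059} = \sqrt{-7529} = i \sqrt{7529}$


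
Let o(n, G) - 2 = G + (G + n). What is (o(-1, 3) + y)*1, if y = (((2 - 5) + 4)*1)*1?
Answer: 8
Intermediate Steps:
o(n, G) = 2 + n + 2*G (o(n, G) = 2 + (G + (G + n)) = 2 + (n + 2*G) = 2 + n + 2*G)
y = 1 (y = ((-3 + 4)*1)*1 = (1*1)*1 = 1*1 = 1)
(o(-1, 3) + y)*1 = ((2 - 1 + 2*3) + 1)*1 = ((2 - 1 + 6) + 1)*1 = (7 + 1)*1 = 8*1 = 8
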